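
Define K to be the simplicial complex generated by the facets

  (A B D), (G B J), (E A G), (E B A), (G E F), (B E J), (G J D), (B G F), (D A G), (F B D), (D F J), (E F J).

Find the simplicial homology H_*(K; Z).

Fix the vertex order A < B < D < E < F < G < J and write every simplex with vertices in increasing order. Then dim K = 2 and the simplices of K are:

  0-simplices (7): A, B, D, E, F, G, J
  1-simplices (18): AB, AD, AE, AG, BD, BE, BF, BG, BJ, DF, DG, DJ, EF, EG, EJ, FG, FJ, GJ
  2-simplices (12): ABD, ABE, ADG, AEG, BDF, BEJ, BFG, BGJ, DFJ, DGJ, EFG, EFJ

so the chain groups are C_0 ≅ Z^7, C_1 ≅ Z^18, C_2 ≅ Z^12.

∂_1: C_1 → C_0 maps an edge to its endpoints' difference, ∂[p,q] = q − p. For instance
  ∂DG = G − D.
This gives a 7×18 integer matrix of rank 6; reducing to Smith normal form yields diagonal entries (1,1,1,1,1,1).

The boundary map ∂_2: C_2 → C_1 maps a triangle to the signed sum of its edges. For instance
  ∂DFJ = FJ − DJ + DF,
  ∂ADG = DG − AG + AD.
The 18×12 boundary matrix has rank 12 and Smith normal form diag(1,1,1,1,1,1,1,1,1,1,1,2).

Reading off H_k = ker ∂_k / im ∂_{k+1}:

  H_0: rank C_0 − rank ∂_1 = 7 − 6 = 1, and the invariant factors of ∂_1 are all 1, so H_0 = Z.
  H_1: rank ker ∂_1 − rank ∂_2 = (18 − 6) − 12 = 0, and ∂_2 has invariant factor 2 > 1, so H_1 = Z_2.
  H_2: rank ker ∂_2 − rank ∂_3 = (12 − 12) − 0 = 0, and there is no ∂_3, so H_2 = 0.

H_0 ≅ Z,  H_1 ≅ Z_2,  H_2 = 0.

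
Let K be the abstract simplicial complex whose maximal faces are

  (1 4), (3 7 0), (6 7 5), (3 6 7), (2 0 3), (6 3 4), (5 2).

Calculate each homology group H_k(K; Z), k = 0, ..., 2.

H_0 ≅ Z,  H_1 ≅ Z,  H_2 = 0.

Order the vertices as 0 < 1 < 2 < 3 < 4 < 5 < 6 < 7. Listing each simplex with vertices in this order, K has dimension 2 with simplices:

  0-simplices (8): [0], [1], [2], [3], [4], [5], [6], [7]
  1-simplices (13): [0,2], [0,3], [0,7], [1,4], [2,3], [2,5], [3,4], [3,6], [3,7], [4,6], [5,6], [5,7], [6,7]
  2-simplices (5): [0,2,3], [0,3,7], [3,4,6], [3,6,7], [5,6,7]

giving chain groups C_0 ≅ Z^8, C_1 ≅ Z^13, C_2 ≅ Z^5.

The boundary map ∂_1: C_1 → C_0 is given by ∂[p,q] = [q] − [p]. For instance
  ∂[0,7] = [7] − [0].
The 8×13 boundary matrix has rank 7 and Smith normal form diag(1,1,1,1,1,1,1).

The boundary map ∂_2: C_2 → C_1 acts by ∂[p,q,r] = [q,r] − [p,r] + [p,q]. For instance
  ∂[0,2,3] = [2,3] − [0,3] + [0,2],
  ∂[0,3,7] = [3,7] − [0,7] + [0,3].
The 13×5 boundary matrix has rank 5 and Smith normal form diag(1,1,1,1,1).

Reading off H_k = ker ∂_k / im ∂_{k+1}:

  H_0: rank C_0 − rank ∂_1 = 8 − 7 = 1, and the invariant factors of ∂_1 are all 1, so H_0 ≅ Z.
  H_1: rank ker ∂_1 − rank ∂_2 = (13 − 7) − 5 = 1, and the invariant factors of ∂_2 are all 1, so H_1 ≅ Z.
  H_2: rank ker ∂_2 − rank ∂_3 = (5 − 5) − 0 = 0, and there is no ∂_3, so H_2 ≅ 0.

As a check, the Euler characteristic is 8 − 13 + 5 = 0, which agrees with 1 − 1 + 0 = 0.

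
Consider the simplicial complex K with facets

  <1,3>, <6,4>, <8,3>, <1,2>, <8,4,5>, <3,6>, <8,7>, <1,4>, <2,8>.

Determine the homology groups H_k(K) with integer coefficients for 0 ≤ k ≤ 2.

K has 8 vertices, 11 edges, 1 triangle.
rank ∂_0 = 0, rank ∂_1 = 7 ⇒ b_0 = 8 − 0 − 7 = 1; all invariant factors of ∂_1 are 1 so no torsion. So H_0 ≅ Z.
rank ∂_1 = 7, rank ∂_2 = 1 ⇒ b_1 = 11 − 7 − 1 = 3; all invariant factors of ∂_2 are 1 so no torsion. So H_1 ≅ Z^3.
rank ∂_2 = 1, rank ∂_3 = 0 ⇒ b_2 = 1 − 1 − 0 = 0. So H_2 ≅ 0.

H_0 ≅ Z,  H_1 ≅ Z^3,  H_2 = 0.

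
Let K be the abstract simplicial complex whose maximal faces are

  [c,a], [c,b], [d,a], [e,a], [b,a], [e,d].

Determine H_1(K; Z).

H_1 ≅ Z^2.

We work with the vertex ordering a < b < c < d < e. The simplices of K, each written with vertices in increasing order, are:

  0-simplices (5): a, b, c, d, e
  1-simplices (6): ab, ac, ad, ae, bc, de

giving chain groups C_0 ≅ Z^5, C_1 ≅ Z^6.

The boundary map ∂_1: C_1 → C_0 is given by ∂[p,q] = [q] − [p]. For instance
  ∂ad = d − a.
This gives a 5×6 integer matrix of rank 4; reducing to Smith normal form yields diagonal entries (1,1,1,1).

Now H_k = ker ∂_k / im ∂_{k+1}, so:

  H_1: rank ker ∂_1 − rank ∂_2 = (6 − 4) − 0 = 2, and there is no ∂_2, so H_1 ≅ Z^2.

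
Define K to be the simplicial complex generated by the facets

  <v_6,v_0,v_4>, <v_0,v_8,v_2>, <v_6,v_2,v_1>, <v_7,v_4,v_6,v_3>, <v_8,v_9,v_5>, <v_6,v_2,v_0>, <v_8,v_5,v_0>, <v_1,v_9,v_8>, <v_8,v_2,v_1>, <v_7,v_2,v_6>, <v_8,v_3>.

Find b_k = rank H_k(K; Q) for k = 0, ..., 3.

K has 10 vertices, 22 edges, 13 triangles, 1 3-simplex.
rank ∂_0 = 0, rank ∂_1 = 9 ⇒ b_0 = 10 − 0 − 9 = 1; all invariant factors of ∂_1 are 1 so no torsion. So H_0 = Z.
rank ∂_1 = 9, rank ∂_2 = 12 ⇒ b_1 = 22 − 9 − 12 = 1; all invariant factors of ∂_2 are 1 so no torsion. So H_1 = Z.
rank ∂_2 = 12, rank ∂_3 = 1 ⇒ b_2 = 13 − 12 − 1 = 0; all invariant factors of ∂_3 are 1 so no torsion. So H_2 = 0.
rank ∂_3 = 1, rank ∂_4 = 0 ⇒ b_3 = 1 − 1 − 0 = 0. So H_3 = 0.

b_0 = 1, b_1 = 1, b_2 = 0, b_3 = 0.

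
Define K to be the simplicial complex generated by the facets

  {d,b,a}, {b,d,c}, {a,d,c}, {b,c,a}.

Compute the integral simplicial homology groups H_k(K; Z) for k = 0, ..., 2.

H_0 ≅ Z,  H_1 = 0,  H_2 ≅ Z.

Fix the vertex order a < b < c < d and write every simplex with vertices in increasing order. Then dim K = 2 and the simplices of K are:

  0-simplices (4): a, b, c, d
  1-simplices (6): ab, ac, ad, bc, bd, cd
  2-simplices (4): abc, abd, acd, bcd

so the chain groups are C_0 ≅ Z^4, C_1 ≅ Z^6, C_2 ≅ Z^4.

The boundary map ∂_1: C_1 → C_0 sends each edge [p,q] (with p < q) to q − p. For instance
  ∂ac = c − a.
As a 4×6 matrix over Z this has rank 3, with invariant factors (1,1,1).

The boundary map ∂_2: C_2 → C_1 acts by ∂[p,q,r] = [q,r] − [p,r] + [p,q]. For instance
  ∂acd = cd − ad + ac,
  ∂abc = bc − ac + ab.
The resulting 6×4 matrix has rank 3, and its Smith normal form has invariant factors (1,1,1).

Reading off H_k = ker ∂_k / im ∂_{k+1}:

  H_0: rank C_0 − rank ∂_1 = 4 − 3 = 1, and the invariant factors of ∂_1 are all 1, so H_0 ≅ Z.
  H_1: rank ker ∂_1 − rank ∂_2 = (6 − 3) − 3 = 0, and the invariant factors of ∂_2 are all 1, so H_1 ≅ 0.
  H_2: rank ker ∂_2 − rank ∂_3 = (4 − 3) − 0 = 1, and there is no ∂_3, so H_2 ≅ Z.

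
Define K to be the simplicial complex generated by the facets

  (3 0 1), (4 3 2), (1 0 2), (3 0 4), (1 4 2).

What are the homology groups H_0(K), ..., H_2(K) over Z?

H_0 = Z,  H_1 = Z,  H_2 = 0.

We work with the vertex ordering 0 < 1 < 2 < 3 < 4. The simplices of K, each written with vertices in increasing order, are:

  0-simplices (5): [0], [1], [2], [3], [4]
  1-simplices (10): [0,1], [0,2], [0,3], [0,4], [1,2], [1,3], [1,4], [2,3], [2,4], [3,4]
  2-simplices (5): [0,1,2], [0,1,3], [0,3,4], [1,2,4], [2,3,4]

giving chain groups C_0 ≅ Z^5, C_1 ≅ Z^10, C_2 ≅ Z^5.

∂_1: C_1 → C_0 sends each edge [p,q] (with p < q) to q − p.
This gives a 5×10 integer matrix of rank 4; reducing to Smith normal form yields diagonal entries (1,1,1,1).

Boundary ∂_2: C_2 → C_1 maps a triangle to the signed sum of its edges. For instance
  ∂[1,2,4] = [2,4] − [1,4] + [1,2],
  ∂[0,3,4] = [3,4] − [0,4] + [0,3].
The 10×5 boundary matrix has rank 5 and Smith normal form diag(1,1,1,1,1).

Now H_k = ker ∂_k / im ∂_{k+1}, so:

  H_0: rank C_0 − rank ∂_1 = 5 − 4 = 1, and the invariant factors of ∂_1 are all 1, so H_0 = Z.
  H_1: rank ker ∂_1 − rank ∂_2 = (10 − 4) − 5 = 1, and the invariant factors of ∂_2 are all 1, so H_1 = Z.
  H_2: rank ker ∂_2 − rank ∂_3 = (5 − 5) − 0 = 0, and there is no ∂_3, so H_2 = 0.

As a check, the Euler characteristic is 5 − 10 + 5 = 0, which agrees with 1 − 1 + 0 = 0.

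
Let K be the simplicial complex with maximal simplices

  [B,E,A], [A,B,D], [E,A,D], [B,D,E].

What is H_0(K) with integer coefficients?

H_0 = Z.

Fix the vertex order A < B < D < E and write every simplex with vertices in increasing order. Then dim K = 2 and the simplices of K are:

  0-simplices (4): A, B, D, E
  1-simplices (6): AB, AD, AE, BD, BE, DE
  2-simplices (4): ABD, ABE, ADE, BDE

so the chain groups are C_0 ≅ Z^4, C_1 ≅ Z^6, C_2 ≅ Z^4.

∂_1: C_1 → C_0 maps an edge to its endpoints' difference, ∂[p,q] = q − p.
This gives a 4×6 integer matrix of rank 3; reducing to Smith normal form yields diagonal entries (1,1,1).

The boundary map ∂_2: C_2 → C_1 acts by ∂[p,q,r] = [q,r] − [p,r] + [p,q]. For instance
  ∂ABD = BD − AD + AB,
  ∂ABE = BE − AE + AB.
The 6×4 boundary matrix has rank 3 and Smith normal form diag(1,1,1).

Computing H_k = (kernel of ∂_k) / (image of ∂_{k+1}):

  H_0: rank C_0 − rank ∂_1 = 4 − 3 = 1, and the invariant factors of ∂_1 are all 1, so H_0 ≅ Z.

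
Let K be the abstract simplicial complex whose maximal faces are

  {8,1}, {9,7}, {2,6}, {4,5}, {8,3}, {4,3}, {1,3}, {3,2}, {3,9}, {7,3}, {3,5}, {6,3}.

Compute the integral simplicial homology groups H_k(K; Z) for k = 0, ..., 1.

H_0 = Z,  H_1 = Z^4.

Fix the vertex order 1 < 2 < 3 < 4 < 5 < 6 < 7 < 8 < 9 and write every simplex with vertices in increasing order. Then dim K = 1 and the simplices of K are:

  0-simplices (9): [1], [2], [3], [4], [5], [6], [7], [8], [9]
  1-simplices (12): [1,3], [1,8], [2,3], [2,6], [3,4], [3,5], [3,6], [3,7], [3,8], [3,9], [4,5], [7,9]

giving chain groups C_0 ≅ Z^9, C_1 ≅ Z^12.

The boundary map ∂_1: C_1 → C_0 is given by ∂[p,q] = [q] − [p]. For instance
  ∂[1,8] = [8] − [1].
The resulting 9×12 matrix has rank 8, and its Smith normal form has invariant factors (1,1,1,1,1,1,1,1).

Now H_k = ker ∂_k / im ∂_{k+1}, so:

  H_0: rank C_0 − rank ∂_1 = 9 − 8 = 1, and the invariant factors of ∂_1 are all 1, so H_0 ≅ Z.
  H_1: rank ker ∂_1 − rank ∂_2 = (12 − 8) − 0 = 4, and there is no ∂_2, so H_1 ≅ Z^4.

As a check, the Euler characteristic is 9 − 12 = -3, which agrees with 1 − 4 = -3.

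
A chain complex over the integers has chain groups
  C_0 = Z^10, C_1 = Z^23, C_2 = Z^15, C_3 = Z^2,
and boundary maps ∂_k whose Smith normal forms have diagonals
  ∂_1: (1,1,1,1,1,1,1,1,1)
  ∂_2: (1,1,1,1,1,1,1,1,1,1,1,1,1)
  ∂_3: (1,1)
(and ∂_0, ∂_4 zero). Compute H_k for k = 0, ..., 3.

H_0: b_0 = 10 − 0 − 9 = 1; torsion from ∂_1 factors > 1: none. So H_0 = Z.
H_1: b_1 = 23 − 9 − 13 = 1; torsion from ∂_2 factors > 1: none. So H_1 = Z.
H_2: b_2 = 15 − 13 − 2 = 0; torsion from ∂_3 factors > 1: none. So H_2 = 0.
H_3: b_3 = 2 − 2 − 0 = 0; torsion from ∂_4 factors > 1: none. So H_3 = 0.

H_0 = Z,  H_1 = Z,  H_2 = 0,  H_3 = 0.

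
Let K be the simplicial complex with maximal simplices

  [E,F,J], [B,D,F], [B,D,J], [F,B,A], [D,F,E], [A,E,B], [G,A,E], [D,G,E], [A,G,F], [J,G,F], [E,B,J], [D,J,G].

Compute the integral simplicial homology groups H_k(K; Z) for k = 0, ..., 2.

H_0 ≅ Z,  H_1 ≅ Z/2,  H_2 = 0.

Take the total order A < B < D < E < F < G < J on the vertex set. Then K (dimension 2) consists of the simplices:

  0-simplices (7): A, B, D, E, F, G, J
  1-simplices (18): AB, AE, AF, AG, BD, BE, BF, BJ, DE, DF, DG, DJ, EF, EG, EJ, FG, FJ, GJ
  2-simplices (12): ABE, ABF, AEG, AFG, BDF, BDJ, BEJ, DEF, DEG, DGJ, EFJ, FGJ

giving chain groups C_0 ≅ Z^7, C_1 ≅ Z^18, C_2 ≅ Z^12.

The boundary map ∂_1: C_1 → C_0 is given by ∂[p,q] = [q] − [p]. For instance
  ∂EJ = J − E.
This gives a 7×18 integer matrix of rank 6; reducing to Smith normal form yields diagonal entries (1,1,1,1,1,1).

The boundary map ∂_2: C_2 → C_1 maps a triangle to the signed sum of its edges. For instance
  ∂AFG = FG − AG + AF,
  ∂BDF = DF − BF + BD.
The resulting 18×12 matrix has rank 12, and its Smith normal form has invariant factors (1,1,1,1,1,1,1,1,1,1,1,2).

Reading off H_k = ker ∂_k / im ∂_{k+1}:

  H_0: rank C_0 − rank ∂_1 = 7 − 6 = 1, and the invariant factors of ∂_1 are all 1, so H_0 = Z.
  H_1: rank ker ∂_1 − rank ∂_2 = (18 − 6) − 12 = 0, and ∂_2 has invariant factor 2 > 1, so H_1 = Z/2.
  H_2: rank ker ∂_2 − rank ∂_3 = (12 − 12) − 0 = 0, and there is no ∂_3, so H_2 = 0.

As a check, the Euler characteristic is 7 − 18 + 12 = 1, which agrees with 1 − 0 + 0 = 1.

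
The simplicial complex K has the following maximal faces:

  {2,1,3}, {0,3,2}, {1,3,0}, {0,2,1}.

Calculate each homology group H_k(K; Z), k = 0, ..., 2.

H_0 ≅ Z,  H_1 = 0,  H_2 ≅ Z.

Fix the vertex order 0 < 1 < 2 < 3 and write every simplex with vertices in increasing order. Then dim K = 2 and the simplices of K are:

  0-simplices (4): [0], [1], [2], [3]
  1-simplices (6): [0,1], [0,2], [0,3], [1,2], [1,3], [2,3]
  2-simplices (4): [0,1,2], [0,1,3], [0,2,3], [1,2,3]

giving chain groups C_0 ≅ Z^4, C_1 ≅ Z^6, C_2 ≅ Z^4.

Boundary ∂_1: C_1 → C_0 maps an edge to its endpoints' difference, ∂[p,q] = q − p. For instance
  ∂[1,3] = [3] − [1].
This gives a 4×6 integer matrix of rank 3; reducing to Smith normal form yields diagonal entries (1,1,1).

∂_2: C_2 → C_1 acts by ∂[p,q,r] = [q,r] − [p,r] + [p,q]. For instance
  ∂[1,2,3] = [2,3] − [1,3] + [1,2],
  ∂[0,1,3] = [1,3] − [0,3] + [0,1].
The 6×4 boundary matrix has rank 3 and Smith normal form diag(1,1,1).

Now H_k = ker ∂_k / im ∂_{k+1}, so:

  H_0: rank C_0 − rank ∂_1 = 4 − 3 = 1, and the invariant factors of ∂_1 are all 1, so H_0 = Z.
  H_1: rank ker ∂_1 − rank ∂_2 = (6 − 3) − 3 = 0, and the invariant factors of ∂_2 are all 1, so H_1 = 0.
  H_2: rank ker ∂_2 − rank ∂_3 = (4 − 3) − 0 = 1, and there is no ∂_3, so H_2 = Z.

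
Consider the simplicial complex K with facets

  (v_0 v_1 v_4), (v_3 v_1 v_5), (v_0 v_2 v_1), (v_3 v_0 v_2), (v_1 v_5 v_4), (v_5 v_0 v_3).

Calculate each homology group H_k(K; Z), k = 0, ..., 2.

Take the total order v_0 < v_1 < v_2 < v_3 < v_4 < v_5 on the vertex set. Then K (dimension 2) consists of the simplices:

  0-simplices (6): [v_0], [v_1], [v_2], [v_3], [v_4], [v_5]
  1-simplices (12): [v_0,v_1], [v_0,v_2], [v_0,v_3], [v_0,v_4], [v_0,v_5], [v_1,v_2], [v_1,v_3], [v_1,v_4], [v_1,v_5], [v_2,v_3], [v_3,v_5], [v_4,v_5]
  2-simplices (6): [v_0,v_1,v_2], [v_0,v_1,v_4], [v_0,v_2,v_3], [v_0,v_3,v_5], [v_1,v_3,v_5], [v_1,v_4,v_5]

so the chain groups are C_0 ≅ Z^6, C_1 ≅ Z^12, C_2 ≅ Z^6.

∂_1: C_1 → C_0 sends each edge [p,q] (with p < q) to q − p.
The 6×12 boundary matrix has rank 5 and Smith normal form diag(1,1,1,1,1).

∂_2: C_2 → C_1 maps a triangle to the signed sum of its edges. For instance
  ∂[v_1,v_4,v_5] = [v_4,v_5] − [v_1,v_5] + [v_1,v_4],
  ∂[v_0,v_3,v_5] = [v_3,v_5] − [v_0,v_5] + [v_0,v_3].
The 12×6 boundary matrix has rank 6 and Smith normal form diag(1,1,1,1,1,1).

Reading off H_k = ker ∂_k / im ∂_{k+1}:

  H_0: rank C_0 − rank ∂_1 = 6 − 5 = 1, and the invariant factors of ∂_1 are all 1, so H_0 = Z.
  H_1: rank ker ∂_1 − rank ∂_2 = (12 − 5) − 6 = 1, and the invariant factors of ∂_2 are all 1, so H_1 = Z.
  H_2: rank ker ∂_2 − rank ∂_3 = (6 − 6) − 0 = 0, and there is no ∂_3, so H_2 = 0.

(K is a triangulation of the cylinder S^1 x I.)

H_0 ≅ Z,  H_1 ≅ Z,  H_2 = 0.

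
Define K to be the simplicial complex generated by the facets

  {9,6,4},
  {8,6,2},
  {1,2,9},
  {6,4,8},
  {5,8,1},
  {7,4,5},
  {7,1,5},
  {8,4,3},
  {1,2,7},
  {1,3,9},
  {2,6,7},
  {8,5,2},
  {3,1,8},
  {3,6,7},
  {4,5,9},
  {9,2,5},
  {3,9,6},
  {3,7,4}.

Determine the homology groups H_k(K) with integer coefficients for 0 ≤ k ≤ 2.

Take the total order 1 < 2 < 3 < 4 < 5 < 6 < 7 < 8 < 9 on the vertex set. Then K (dimension 2) consists of the simplices:

  0-simplices (9): [1], [2], [3], [4], [5], [6], [7], [8], [9]
  1-simplices (27): (27 of them)
  2-simplices (18): [1,2,7], [1,2,9], [1,3,8], [1,3,9], [1,5,7], [1,5,8], [2,5,8], [2,5,9], [2,6,7], [2,6,8], [3,4,7], [3,4,8], [3,6,7], [3,6,9], [4,5,7], [4,5,9], [4,6,8], [4,6,9]

so the chain groups are C_0 ≅ Z^9, C_1 ≅ Z^27, C_2 ≅ Z^18.

∂_1: C_1 → C_0 maps an edge to its endpoints' difference, ∂[p,q] = q − p.
The 9×27 boundary matrix has rank 8 and Smith normal form diag(1,1,1,1,1,1,1,1).

Boundary ∂_2: C_2 → C_1 sends each 2-simplex [p,q,r] to [q,r] − [p,r] + [p,q]. For instance
  ∂[3,4,8] = [4,8] − [3,8] + [3,4],
  ∂[2,6,7] = [6,7] − [2,7] + [2,6].
The 27×18 boundary matrix has rank 18 and Smith normal form diag(1,1,1,1,1,1,1,1,1,1,1,1,1,1,1,1,1,2).

From H_k ≅ ker(∂_k) / im(∂_{k+1}) we obtain:

  H_0: rank C_0 − rank ∂_1 = 9 − 8 = 1, and the invariant factors of ∂_1 are all 1, so H_0 ≅ Z.
  H_1: rank ker ∂_1 − rank ∂_2 = (27 − 8) − 18 = 1, and ∂_2 has invariant factor 2 > 1, so H_1 ≅ Z ⊕ Z/2Z.
  H_2: rank ker ∂_2 − rank ∂_3 = (18 − 18) − 0 = 0, and there is no ∂_3, so H_2 ≅ 0.

H_0 ≅ Z,  H_1 ≅ Z ⊕ Z/2Z,  H_2 = 0.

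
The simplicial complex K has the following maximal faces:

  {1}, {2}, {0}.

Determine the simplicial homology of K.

We work with the vertex ordering 0 < 1 < 2. The simplices of K, each written with vertices in increasing order, are:

  0-simplices (3): [0], [1], [2]

giving chain groups C_0 ≅ Z^3.

Computing H_k = (kernel of ∂_k) / (image of ∂_{k+1}):

  H_0: rank C_0 − rank ∂_1 = 3 − 0 = 3, and there is no ∂_1, so H_0 = Z^3.

H_0 ≅ Z^3.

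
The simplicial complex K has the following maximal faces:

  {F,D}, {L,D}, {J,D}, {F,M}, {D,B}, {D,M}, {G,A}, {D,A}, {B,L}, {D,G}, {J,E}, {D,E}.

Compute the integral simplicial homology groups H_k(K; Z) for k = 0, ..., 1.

H_0 ≅ Z,  H_1 ≅ Z^4.

K has 9 vertices, 12 edges.
rank ∂_0 = 0, rank ∂_1 = 8 ⇒ b_0 = 9 − 0 − 8 = 1; all invariant factors of ∂_1 are 1 so no torsion. So H_0 ≅ Z.
rank ∂_1 = 8, rank ∂_2 = 0 ⇒ b_1 = 12 − 8 − 0 = 4. So H_1 ≅ Z^4.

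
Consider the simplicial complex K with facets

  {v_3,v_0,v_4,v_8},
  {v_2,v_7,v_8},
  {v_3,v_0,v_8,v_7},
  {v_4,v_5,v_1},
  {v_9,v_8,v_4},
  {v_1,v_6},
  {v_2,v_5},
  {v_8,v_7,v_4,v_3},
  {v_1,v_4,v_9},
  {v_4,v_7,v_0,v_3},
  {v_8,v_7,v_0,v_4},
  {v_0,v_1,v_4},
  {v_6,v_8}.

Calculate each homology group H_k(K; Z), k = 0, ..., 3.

Take the total order v_0 < v_1 < v_2 < v_3 < v_4 < v_5 < v_6 < v_7 < v_8 < v_9 on the vertex set. Then K (dimension 3) consists of the simplices:

  0-simplices (10): [v_0], [v_1], [v_2], [v_3], [v_4], [v_5], [v_6], [v_7], [v_8], [v_9]
  1-simplices (22): (22 of them)
  2-simplices (15): (15 of them)
  3-simplices (5): [v_0,v_3,v_4,v_7], [v_0,v_3,v_4,v_8], [v_0,v_3,v_7,v_8], [v_0,v_4,v_7,v_8], [v_3,v_4,v_7,v_8]

giving chain groups C_0 ≅ Z^10, C_1 ≅ Z^22, C_2 ≅ Z^15, C_3 ≅ Z^5.

∂_1: C_1 → C_0 sends each edge [p,q] (with p < q) to q − p. For instance
  ∂[v_6,v_8] = [v_8] − [v_6].
As a 10×22 matrix over Z this has rank 9, with invariant factors (1,1,1,1,1,1,1,1,1).

∂_2: C_2 → C_1 maps a triangle to the signed sum of its edges. For instance
  ∂[v_1,v_4,v_9] = [v_4,v_9] − [v_1,v_9] + [v_1,v_4],
  ∂[v_3,v_4,v_7] = [v_4,v_7] − [v_3,v_7] + [v_3,v_4].
As a 22×15 matrix over Z this has rank 11, with invariant factors (1,1,1,1,1,1,1,1,1,1,1).

The boundary map ∂_3: C_3 → C_2 sends each 3-simplex σ to the alternating sum Σ_i (−1)^i (σ with its i-th vertex removed). For instance
  ∂[v_0,v_4,v_7,v_8] = [v_4,v_7,v_8] − [v_0,v_7,v_8] + [v_0,v_4,v_8] − [v_0,v_4,v_7],
  ∂[v_0,v_3,v_4,v_8] = [v_3,v_4,v_8] − [v_0,v_4,v_8] + [v_0,v_3,v_8] − [v_0,v_3,v_4].
As a 15×5 matrix over Z this has rank 4, with invariant factors (1,1,1,1).

Computing H_k = (kernel of ∂_k) / (image of ∂_{k+1}):

  H_0: rank C_0 − rank ∂_1 = 10 − 9 = 1, and the invariant factors of ∂_1 are all 1, so H_0 = Z.
  H_1: rank ker ∂_1 − rank ∂_2 = (22 − 9) − 11 = 2, and the invariant factors of ∂_2 are all 1, so H_1 = Z^2.
  H_2: rank ker ∂_2 − rank ∂_3 = (15 − 11) − 4 = 0, and the invariant factors of ∂_3 are all 1, so H_2 = 0.
  H_3: rank ker ∂_3 − rank ∂_4 = (5 − 4) − 0 = 1, and there is no ∂_4, so H_3 = Z.

H_0 ≅ Z,  H_1 ≅ Z^2,  H_2 = 0,  H_3 ≅ Z.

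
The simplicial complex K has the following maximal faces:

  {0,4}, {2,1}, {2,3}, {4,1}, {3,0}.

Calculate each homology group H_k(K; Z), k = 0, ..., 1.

H_0 ≅ Z,  H_1 ≅ Z.

K has 5 vertices, 5 edges.
rank ∂_0 = 0, rank ∂_1 = 4 ⇒ b_0 = 5 − 0 − 4 = 1; all invariant factors of ∂_1 are 1 so no torsion. So H_0 = Z.
rank ∂_1 = 4, rank ∂_2 = 0 ⇒ b_1 = 5 − 4 − 0 = 1. So H_1 = Z.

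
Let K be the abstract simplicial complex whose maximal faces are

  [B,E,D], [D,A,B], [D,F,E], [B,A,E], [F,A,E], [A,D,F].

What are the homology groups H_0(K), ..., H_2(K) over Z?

Fix the vertex order A < B < D < E < F and write every simplex with vertices in increasing order. Then dim K = 2 and the simplices of K are:

  0-simplices (5): A, B, D, E, F
  1-simplices (9): AB, AD, AE, AF, BD, BE, DE, DF, EF
  2-simplices (6): ABD, ABE, ADF, AEF, BDE, DEF

Hence C_0 ≅ Z^5, C_1 ≅ Z^9, C_2 ≅ Z^6.

The boundary map ∂_1: C_1 → C_0 is given by ∂[p,q] = [q] − [p]. For instance
  ∂EF = F − E.
This gives a 5×9 integer matrix of rank 4; reducing to Smith normal form yields diagonal entries (1,1,1,1).

The boundary map ∂_2: C_2 → C_1 sends each 2-simplex [p,q,r] to [q,r] − [p,r] + [p,q]. For instance
  ∂AEF = EF − AF + AE,
  ∂DEF = EF − DF + DE.
The resulting 9×6 matrix has rank 5, and its Smith normal form has invariant factors (1,1,1,1,1).

Computing H_k = (kernel of ∂_k) / (image of ∂_{k+1}):

  H_0: rank C_0 − rank ∂_1 = 5 − 4 = 1, and the invariant factors of ∂_1 are all 1, so H_0 = Z.
  H_1: rank ker ∂_1 − rank ∂_2 = (9 − 4) − 5 = 0, and the invariant factors of ∂_2 are all 1, so H_1 = 0.
  H_2: rank ker ∂_2 − rank ∂_3 = (6 − 5) − 0 = 1, and there is no ∂_3, so H_2 = Z.

H_0 ≅ Z,  H_1 = 0,  H_2 ≅ Z.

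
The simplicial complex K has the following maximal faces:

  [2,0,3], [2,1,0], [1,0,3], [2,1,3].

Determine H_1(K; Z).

H_1 ≅ 0.

K has 4 vertices, 6 edges, 4 triangles.
rank ∂_1 = 3, rank ∂_2 = 3 ⇒ b_1 = 6 − 3 − 3 = 0; all invariant factors of ∂_2 are 1 so no torsion. So H_1 = 0.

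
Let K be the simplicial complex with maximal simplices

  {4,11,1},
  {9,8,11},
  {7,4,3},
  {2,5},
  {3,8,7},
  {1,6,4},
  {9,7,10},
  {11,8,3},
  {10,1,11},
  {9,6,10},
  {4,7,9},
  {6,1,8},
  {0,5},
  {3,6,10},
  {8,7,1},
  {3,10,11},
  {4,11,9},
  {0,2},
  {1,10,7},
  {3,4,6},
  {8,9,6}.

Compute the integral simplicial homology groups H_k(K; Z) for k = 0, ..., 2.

H_0 = Z^2,  H_1 = Z^3,  H_2 = Z.

We work with the vertex ordering 0 < 1 < 2 < 3 < 4 < 5 < 6 < 7 < 8 < 9 < 10 < 11. The simplices of K, each written with vertices in increasing order, are:

  0-simplices (12): [0], [1], [2], [3], [4], [5], [6], [7], [8], [9], [10], [11]
  1-simplices (30): (30 of them)
  2-simplices (18): (18 of them)

so the chain groups are C_0 ≅ Z^12, C_1 ≅ Z^30, C_2 ≅ Z^18.

∂_1: C_1 → C_0 sends each edge [p,q] (with p < q) to q − p. For instance
  ∂[4,7] = [7] − [4].
The resulting 12×30 matrix has rank 10, and its Smith normal form has invariant factors (1,1,1,1,1,1,1,1,1,1).

The boundary map ∂_2: C_2 → C_1 sends each 2-simplex [p,q,r] to [q,r] − [p,r] + [p,q]. For instance
  ∂[8,9,11] = [9,11] − [8,11] + [8,9],
  ∂[1,4,6] = [4,6] − [1,6] + [1,4].
As a 30×18 matrix over Z this has rank 17, with invariant factors (1,1,1,1,1,1,1,1,1,1,1,1,1,1,1,1,1).

From H_k ≅ ker(∂_k) / im(∂_{k+1}) we obtain:

  H_0: rank C_0 − rank ∂_1 = 12 − 10 = 2, and the invariant factors of ∂_1 are all 1, so H_0 ≅ Z^2.
  H_1: rank ker ∂_1 − rank ∂_2 = (30 − 10) − 17 = 3, and the invariant factors of ∂_2 are all 1, so H_1 ≅ Z^3.
  H_2: rank ker ∂_2 − rank ∂_3 = (18 − 17) − 0 = 1, and there is no ∂_3, so H_2 ≅ Z.

(K is a triangulation of the disjoint union of the circle S^1 and the torus T^2.)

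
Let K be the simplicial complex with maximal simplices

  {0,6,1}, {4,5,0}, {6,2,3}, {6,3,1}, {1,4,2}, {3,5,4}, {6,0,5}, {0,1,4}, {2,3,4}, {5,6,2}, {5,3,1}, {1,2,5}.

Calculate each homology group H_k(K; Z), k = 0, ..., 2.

H_0 ≅ Z,  H_1 ≅ Z/2,  H_2 = 0.

We work with the vertex ordering 0 < 1 < 2 < 3 < 4 < 5 < 6. The simplices of K, each written with vertices in increasing order, are:

  0-simplices (7): [0], [1], [2], [3], [4], [5], [6]
  1-simplices (18): [0,1], [0,4], [0,5], [0,6], [1,2], [1,3], [1,4], [1,5], [1,6], [2,3], [2,4], [2,5], [2,6], [3,4], [3,5], [3,6], [4,5], [5,6]
  2-simplices (12): [0,1,4], [0,1,6], [0,4,5], [0,5,6], [1,2,4], [1,2,5], [1,3,5], [1,3,6], [2,3,4], [2,3,6], [2,5,6], [3,4,5]

Hence C_0 ≅ Z^7, C_1 ≅ Z^18, C_2 ≅ Z^12.

Boundary ∂_1: C_1 → C_0 sends each edge [p,q] (with p < q) to q − p. For instance
  ∂[1,4] = [4] − [1].
This gives a 7×18 integer matrix of rank 6; reducing to Smith normal form yields diagonal entries (1,1,1,1,1,1).

The boundary map ∂_2: C_2 → C_1 acts by ∂[p,q,r] = [q,r] − [p,r] + [p,q]. For instance
  ∂[1,3,6] = [3,6] − [1,6] + [1,3],
  ∂[2,3,6] = [3,6] − [2,6] + [2,3].
The 18×12 boundary matrix has rank 12 and Smith normal form diag(1,1,1,1,1,1,1,1,1,1,1,2).

Now H_k = ker ∂_k / im ∂_{k+1}, so:

  H_0: rank C_0 − rank ∂_1 = 7 − 6 = 1, and the invariant factors of ∂_1 are all 1, so H_0 = Z.
  H_1: rank ker ∂_1 − rank ∂_2 = (18 − 6) − 12 = 0, and ∂_2 has invariant factor 2 > 1, so H_1 = Z/2.
  H_2: rank ker ∂_2 − rank ∂_3 = (12 − 12) − 0 = 0, and there is no ∂_3, so H_2 = 0.

(K is a triangulation of the real projective plane RP^2.)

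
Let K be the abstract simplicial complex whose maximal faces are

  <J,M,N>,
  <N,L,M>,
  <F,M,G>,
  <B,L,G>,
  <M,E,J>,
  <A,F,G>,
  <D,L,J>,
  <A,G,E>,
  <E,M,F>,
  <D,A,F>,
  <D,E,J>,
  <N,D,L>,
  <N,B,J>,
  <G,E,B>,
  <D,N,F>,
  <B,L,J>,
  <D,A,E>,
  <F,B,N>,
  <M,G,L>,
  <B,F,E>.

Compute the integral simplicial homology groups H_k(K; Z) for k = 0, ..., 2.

H_0 ≅ Z,  H_1 ≅ Z ⊕ Z/2Z,  H_2 = 0.

Fix the vertex order A < B < D < E < F < G < J < L < M < N and write every simplex with vertices in increasing order. Then dim K = 2 and the simplices of K are:

  0-simplices (10): A, B, D, E, F, G, J, L, M, N
  1-simplices (30): AD, AE, AF, AG, BE, BF, BG, BJ, BL, BN, DE, DF, DJ, DL, DN, EF, EG, EJ, EM, FG, FM, FN, GL, GM, JL, JM, JN, LM, LN, MN
  2-simplices (20): ADE, ADF, AEG, AFG, BEF, BEG, BFN, BGL, BJL, BJN, DEJ, DFN, DJL, DLN, EFM, EJM, FGM, GLM, JMN, LMN

Hence C_0 ≅ Z^10, C_1 ≅ Z^30, C_2 ≅ Z^20.

∂_1: C_1 → C_0 sends each edge [p,q] (with p < q) to q − p. For instance
  ∂GM = M − G.
The resulting 10×30 matrix has rank 9, and its Smith normal form has invariant factors (1,1,1,1,1,1,1,1,1).

Boundary ∂_2: C_2 → C_1 sends each 2-simplex [p,q,r] to [q,r] − [p,r] + [p,q]. For instance
  ∂AEG = EG − AG + AE,
  ∂DLN = LN − DN + DL.
The resulting 30×20 matrix has rank 20, and its Smith normal form has invariant factors (1,1,1,1,1,1,1,1,1,1,1,1,1,1,1,1,1,1,1,2).

From H_k ≅ ker(∂_k) / im(∂_{k+1}) we obtain:

  H_0: rank C_0 − rank ∂_1 = 10 − 9 = 1, and the invariant factors of ∂_1 are all 1, so H_0 ≅ Z.
  H_1: rank ker ∂_1 − rank ∂_2 = (30 − 9) − 20 = 1, and ∂_2 has invariant factor 2 > 1, so H_1 ≅ Z ⊕ Z/2Z.
  H_2: rank ker ∂_2 − rank ∂_3 = (20 − 20) − 0 = 0, and there is no ∂_3, so H_2 ≅ 0.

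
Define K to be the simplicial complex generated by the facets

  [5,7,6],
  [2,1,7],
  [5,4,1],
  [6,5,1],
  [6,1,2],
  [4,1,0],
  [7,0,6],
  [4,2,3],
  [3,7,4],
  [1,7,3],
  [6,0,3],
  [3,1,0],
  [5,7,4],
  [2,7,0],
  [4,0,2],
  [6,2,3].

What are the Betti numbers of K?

b_0 = 1, b_1 = 2, b_2 = 1.

We work with the vertex ordering 0 < 1 < 2 < 3 < 4 < 5 < 6 < 7. The simplices of K, each written with vertices in increasing order, are:

  0-simplices (8): [0], [1], [2], [3], [4], [5], [6], [7]
  1-simplices (24): (24 of them)
  2-simplices (16): [0,1,3], [0,1,4], [0,2,4], [0,2,7], [0,3,6], [0,6,7], [1,2,6], [1,2,7], [1,3,7], [1,4,5], [1,5,6], [2,3,4], [2,3,6], [3,4,7], [4,5,7], [5,6,7]

so the chain groups are C_0 ≅ Z^8, C_1 ≅ Z^24, C_2 ≅ Z^16.

Boundary ∂_1: C_1 → C_0 maps an edge to its endpoints' difference, ∂[p,q] = q − p. For instance
  ∂[2,4] = [4] − [2].
The 8×24 boundary matrix has rank 7 and Smith normal form diag(1,1,1,1,1,1,1).

The boundary map ∂_2: C_2 → C_1 acts by ∂[p,q,r] = [q,r] − [p,r] + [p,q]. For instance
  ∂[1,2,7] = [2,7] − [1,7] + [1,2],
  ∂[1,4,5] = [4,5] − [1,5] + [1,4].
As a 24×16 matrix over Z this has rank 15, with invariant factors (1,1,1,1,1,1,1,1,1,1,1,1,1,1,1).

Now H_k = ker ∂_k / im ∂_{k+1}, so:

  H_0: rank C_0 − rank ∂_1 = 8 − 7 = 1, and the invariant factors of ∂_1 are all 1, so H_0 ≅ Z.
  H_1: rank ker ∂_1 − rank ∂_2 = (24 − 7) − 15 = 2, and the invariant factors of ∂_2 are all 1, so H_1 ≅ Z^2.
  H_2: rank ker ∂_2 − rank ∂_3 = (16 − 15) − 0 = 1, and there is no ∂_3, so H_2 ≅ Z.

As a check, the Euler characteristic is 8 − 24 + 16 = 0, which agrees with 1 − 2 + 1 = 0.

Hence the Betti numbers are b_0 = 1, b_1 = 2, b_2 = 1.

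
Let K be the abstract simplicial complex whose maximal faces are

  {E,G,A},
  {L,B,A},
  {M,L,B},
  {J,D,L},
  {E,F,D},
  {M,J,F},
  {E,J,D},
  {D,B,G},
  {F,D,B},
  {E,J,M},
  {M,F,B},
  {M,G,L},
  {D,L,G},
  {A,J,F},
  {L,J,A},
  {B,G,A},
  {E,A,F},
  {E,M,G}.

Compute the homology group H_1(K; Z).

H_1 ≅ Z ⊕ Z/2.

K has 9 vertices, 27 edges, 18 triangles.
rank ∂_1 = 8, rank ∂_2 = 18 ⇒ b_1 = 27 − 8 − 18 = 1; ∂_2 has invariant factor(s) [2] giving torsion. So H_1 ≅ Z ⊕ Z/2.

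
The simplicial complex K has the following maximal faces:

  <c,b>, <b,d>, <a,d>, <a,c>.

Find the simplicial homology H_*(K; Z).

H_0 = Z,  H_1 = Z.

Order the vertices as a < b < c < d. Listing each simplex with vertices in this order, K has dimension 1 with simplices:

  0-simplices (4): a, b, c, d
  1-simplices (4): ac, ad, bc, bd

Hence C_0 ≅ Z^4, C_1 ≅ Z^4.

∂_1: C_1 → C_0 sends each edge [p,q] (with p < q) to q − p. For instance
  ∂ad = d − a.
As a 4×4 matrix over Z this has rank 3, with invariant factors (1,1,1).

Reading off H_k = ker ∂_k / im ∂_{k+1}:

  H_0: rank C_0 − rank ∂_1 = 4 − 3 = 1, and the invariant factors of ∂_1 are all 1, so H_0 = Z.
  H_1: rank ker ∂_1 − rank ∂_2 = (4 − 3) − 0 = 1, and there is no ∂_2, so H_1 = Z.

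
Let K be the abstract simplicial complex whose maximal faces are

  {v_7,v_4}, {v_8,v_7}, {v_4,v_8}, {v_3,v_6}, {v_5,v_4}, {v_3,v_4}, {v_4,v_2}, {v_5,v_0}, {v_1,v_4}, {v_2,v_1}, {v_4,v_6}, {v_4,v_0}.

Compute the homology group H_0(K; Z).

Take the total order v_0 < v_1 < v_2 < v_3 < v_4 < v_5 < v_6 < v_7 < v_8 on the vertex set. Then K (dimension 1) consists of the simplices:

  0-simplices (9): [v_0], [v_1], [v_2], [v_3], [v_4], [v_5], [v_6], [v_7], [v_8]
  1-simplices (12): [v_0,v_4], [v_0,v_5], [v_1,v_2], [v_1,v_4], [v_2,v_4], [v_3,v_4], [v_3,v_6], [v_4,v_5], [v_4,v_6], [v_4,v_7], [v_4,v_8], [v_7,v_8]

Hence C_0 ≅ Z^9, C_1 ≅ Z^12.

∂_1: C_1 → C_0 is given by ∂[p,q] = [q] − [p].
The resulting 9×12 matrix has rank 8, and its Smith normal form has invariant factors (1,1,1,1,1,1,1,1).

Now H_k = ker ∂_k / im ∂_{k+1}, so:

  H_0: rank C_0 − rank ∂_1 = 9 − 8 = 1, and the invariant factors of ∂_1 are all 1, so H_0 ≅ Z.

(K is a triangulation of a wedge of 4 circles.)

H_0 = Z.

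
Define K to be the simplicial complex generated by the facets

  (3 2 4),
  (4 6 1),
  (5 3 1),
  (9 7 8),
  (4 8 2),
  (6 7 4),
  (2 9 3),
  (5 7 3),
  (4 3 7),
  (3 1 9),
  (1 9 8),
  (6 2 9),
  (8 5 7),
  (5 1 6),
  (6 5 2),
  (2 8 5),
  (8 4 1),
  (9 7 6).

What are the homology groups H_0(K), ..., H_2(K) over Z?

H_0 ≅ Z,  H_1 ≅ Z^2,  H_2 ≅ Z.

K has 9 vertices, 27 edges, 18 triangles.
rank ∂_0 = 0, rank ∂_1 = 8 ⇒ b_0 = 9 − 0 − 8 = 1; all invariant factors of ∂_1 are 1 so no torsion. So H_0 = Z.
rank ∂_1 = 8, rank ∂_2 = 17 ⇒ b_1 = 27 − 8 − 17 = 2; all invariant factors of ∂_2 are 1 so no torsion. So H_1 = Z^2.
rank ∂_2 = 17, rank ∂_3 = 0 ⇒ b_2 = 18 − 17 − 0 = 1. So H_2 = Z.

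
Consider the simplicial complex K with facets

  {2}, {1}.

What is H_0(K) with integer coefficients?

H_0 = Z^2.

Order the vertices as 1 < 2. Listing each simplex with vertices in this order, K has dimension 0 with simplices:

  0-simplices (2): [1], [2]

so the chain groups are C_0 ≅ Z^2.

From H_k ≅ ker(∂_k) / im(∂_{k+1}) we obtain:

  H_0: rank C_0 − rank ∂_1 = 2 − 0 = 2, and there is no ∂_1, so H_0 = Z^2.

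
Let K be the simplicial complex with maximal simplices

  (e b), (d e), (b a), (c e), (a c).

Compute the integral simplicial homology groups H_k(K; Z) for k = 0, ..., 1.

H_0 ≅ Z,  H_1 ≅ Z.

Order the vertices as a < b < c < d < e. Listing each simplex with vertices in this order, K has dimension 1 with simplices:

  0-simplices (5): a, b, c, d, e
  1-simplices (5): ab, ac, be, ce, de

Hence C_0 ≅ Z^5, C_1 ≅ Z^5.

Boundary ∂_1: C_1 → C_0 is given by ∂[p,q] = [q] − [p].
As a 5×5 matrix over Z this has rank 4, with invariant factors (1,1,1,1).

Reading off H_k = ker ∂_k / im ∂_{k+1}:

  H_0: rank C_0 − rank ∂_1 = 5 − 4 = 1, and the invariant factors of ∂_1 are all 1, so H_0 ≅ Z.
  H_1: rank ker ∂_1 − rank ∂_2 = (5 − 4) − 0 = 1, and there is no ∂_2, so H_1 ≅ Z.

As a check, the Euler characteristic is 5 − 5 = 0, which agrees with 1 − 1 = 0.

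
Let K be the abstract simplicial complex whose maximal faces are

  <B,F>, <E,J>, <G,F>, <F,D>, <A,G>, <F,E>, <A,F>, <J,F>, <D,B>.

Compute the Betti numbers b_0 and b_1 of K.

Order the vertices as A < B < D < E < F < G < J. Listing each simplex with vertices in this order, K has dimension 1 with simplices:

  0-simplices (7): A, B, D, E, F, G, J
  1-simplices (9): AF, AG, BD, BF, DF, EF, EJ, FG, FJ

so the chain groups are C_0 ≅ Z^7, C_1 ≅ Z^9.

Boundary ∂_1: C_1 → C_0 maps an edge to its endpoints' difference, ∂[p,q] = q − p. For instance
  ∂BF = F − B.
The 7×9 boundary matrix has rank 6 and Smith normal form diag(1,1,1,1,1,1).

Reading off H_k = ker ∂_k / im ∂_{k+1}:

  H_0: rank C_0 − rank ∂_1 = 7 − 6 = 1, and the invariant factors of ∂_1 are all 1, so H_0 ≅ Z.
  H_1: rank ker ∂_1 − rank ∂_2 = (9 − 6) − 0 = 3, and there is no ∂_2, so H_1 ≅ Z^3.

(K is a triangulation of a wedge of 3 circles.)

Hence the Betti numbers are b_0 = 1, b_1 = 3.

b_0 = 1, b_1 = 3.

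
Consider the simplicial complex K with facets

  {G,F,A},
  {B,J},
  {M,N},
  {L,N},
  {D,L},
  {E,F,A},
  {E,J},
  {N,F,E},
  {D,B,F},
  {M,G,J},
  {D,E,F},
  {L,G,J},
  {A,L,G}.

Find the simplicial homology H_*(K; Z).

H_0 ≅ Z,  H_1 ≅ Z^5,  H_2 = 0.

Fix the vertex order A < B < D < E < F < G < J < L < M < N and write every simplex with vertices in increasing order. Then dim K = 2 and the simplices of K are:

  0-simplices (10): A, B, D, E, F, G, J, L, M, N
  1-simplices (22): AE, AF, AG, AL, BD, BF, BJ, DE, DF, DL, EF, EJ, EN, FG, FN, GJ, GL, GM, JL, JM, LN, MN
  2-simplices (8): AEF, AFG, AGL, BDF, DEF, EFN, GJL, GJM

giving chain groups C_0 ≅ Z^10, C_1 ≅ Z^22, C_2 ≅ Z^8.

Boundary ∂_1: C_1 → C_0 maps an edge to its endpoints' difference, ∂[p,q] = q − p.
This gives a 10×22 integer matrix of rank 9; reducing to Smith normal form yields diagonal entries (1,1,1,1,1,1,1,1,1).

Boundary ∂_2: C_2 → C_1 maps a triangle to the signed sum of its edges. For instance
  ∂BDF = DF − BF + BD,
  ∂GJM = JM − GM + GJ.
The resulting 22×8 matrix has rank 8, and its Smith normal form has invariant factors (1,1,1,1,1,1,1,1).

Computing H_k = (kernel of ∂_k) / (image of ∂_{k+1}):

  H_0: rank C_0 − rank ∂_1 = 10 − 9 = 1, and the invariant factors of ∂_1 are all 1, so H_0 ≅ Z.
  H_1: rank ker ∂_1 − rank ∂_2 = (22 − 9) − 8 = 5, and the invariant factors of ∂_2 are all 1, so H_1 ≅ Z^5.
  H_2: rank ker ∂_2 − rank ∂_3 = (8 − 8) − 0 = 0, and there is no ∂_3, so H_2 ≅ 0.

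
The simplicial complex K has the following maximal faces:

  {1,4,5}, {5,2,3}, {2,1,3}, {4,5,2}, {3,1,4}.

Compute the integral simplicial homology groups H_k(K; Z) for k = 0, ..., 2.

We work with the vertex ordering 1 < 2 < 3 < 4 < 5. The simplices of K, each written with vertices in increasing order, are:

  0-simplices (5): [1], [2], [3], [4], [5]
  1-simplices (10): [1,2], [1,3], [1,4], [1,5], [2,3], [2,4], [2,5], [3,4], [3,5], [4,5]
  2-simplices (5): [1,2,3], [1,3,4], [1,4,5], [2,3,5], [2,4,5]

so the chain groups are C_0 ≅ Z^5, C_1 ≅ Z^10, C_2 ≅ Z^5.

∂_1: C_1 → C_0 maps an edge to its endpoints' difference, ∂[p,q] = q − p.
This gives a 5×10 integer matrix of rank 4; reducing to Smith normal form yields diagonal entries (1,1,1,1).

∂_2: C_2 → C_1 acts by ∂[p,q,r] = [q,r] − [p,r] + [p,q]. For instance
  ∂[1,3,4] = [3,4] − [1,4] + [1,3],
  ∂[2,4,5] = [4,5] − [2,5] + [2,4].
The 10×5 boundary matrix has rank 5 and Smith normal form diag(1,1,1,1,1).

From H_k ≅ ker(∂_k) / im(∂_{k+1}) we obtain:

  H_0: rank C_0 − rank ∂_1 = 5 − 4 = 1, and the invariant factors of ∂_1 are all 1, so H_0 = Z.
  H_1: rank ker ∂_1 − rank ∂_2 = (10 − 4) − 5 = 1, and the invariant factors of ∂_2 are all 1, so H_1 = Z.
  H_2: rank ker ∂_2 − rank ∂_3 = (5 − 5) − 0 = 0, and there is no ∂_3, so H_2 = 0.

As a check, the Euler characteristic is 5 − 10 + 5 = 0, which agrees with 1 − 1 + 0 = 0.

H_0 = Z,  H_1 = Z,  H_2 = 0.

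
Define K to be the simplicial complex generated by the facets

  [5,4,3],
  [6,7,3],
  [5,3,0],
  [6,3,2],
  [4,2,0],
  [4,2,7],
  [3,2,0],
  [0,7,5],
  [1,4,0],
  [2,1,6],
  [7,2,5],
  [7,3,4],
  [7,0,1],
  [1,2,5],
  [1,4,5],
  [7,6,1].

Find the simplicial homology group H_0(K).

H_0 = Z.

K has 8 vertices, 24 edges, 16 triangles.
rank ∂_0 = 0, rank ∂_1 = 7 ⇒ b_0 = 8 − 0 − 7 = 1; all invariant factors of ∂_1 are 1 so no torsion. So H_0 ≅ Z.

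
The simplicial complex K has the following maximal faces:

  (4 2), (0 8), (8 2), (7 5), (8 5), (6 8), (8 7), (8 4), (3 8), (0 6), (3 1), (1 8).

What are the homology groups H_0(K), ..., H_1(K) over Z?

We work with the vertex ordering 0 < 1 < 2 < 3 < 4 < 5 < 6 < 7 < 8. The simplices of K, each written with vertices in increasing order, are:

  0-simplices (9): [0], [1], [2], [3], [4], [5], [6], [7], [8]
  1-simplices (12): [0,6], [0,8], [1,3], [1,8], [2,4], [2,8], [3,8], [4,8], [5,7], [5,8], [6,8], [7,8]

Hence C_0 ≅ Z^9, C_1 ≅ Z^12.

The boundary map ∂_1: C_1 → C_0 maps an edge to its endpoints' difference, ∂[p,q] = q − p. For instance
  ∂[6,8] = [8] − [6].
The 9×12 boundary matrix has rank 8 and Smith normal form diag(1,1,1,1,1,1,1,1).

Reading off H_k = ker ∂_k / im ∂_{k+1}:

  H_0: rank C_0 − rank ∂_1 = 9 − 8 = 1, and the invariant factors of ∂_1 are all 1, so H_0 = Z.
  H_1: rank ker ∂_1 − rank ∂_2 = (12 − 8) − 0 = 4, and there is no ∂_2, so H_1 = Z^4.

(K is a triangulation of a wedge of 4 circles.)

H_0 ≅ Z,  H_1 ≅ Z^4.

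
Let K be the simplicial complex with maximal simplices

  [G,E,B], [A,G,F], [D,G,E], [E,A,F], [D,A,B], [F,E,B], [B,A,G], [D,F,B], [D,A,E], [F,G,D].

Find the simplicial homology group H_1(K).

Fix the vertex order A < B < D < E < F < G and write every simplex with vertices in increasing order. Then dim K = 2 and the simplices of K are:

  0-simplices (6): A, B, D, E, F, G
  1-simplices (15): AB, AD, AE, AF, AG, BD, BE, BF, BG, DE, DF, DG, EF, EG, FG
  2-simplices (10): ABD, ABG, ADE, AEF, AFG, BDF, BEF, BEG, DEG, DFG

Hence C_0 ≅ Z^6, C_1 ≅ Z^15, C_2 ≅ Z^10.

The boundary map ∂_1: C_1 → C_0 is given by ∂[p,q] = [q] − [p].
The resulting 6×15 matrix has rank 5, and its Smith normal form has invariant factors (1,1,1,1,1).

Boundary ∂_2: C_2 → C_1 maps a triangle to the signed sum of its edges. For instance
  ∂AFG = FG − AG + AF,
  ∂ADE = DE − AE + AD.
The 15×10 boundary matrix has rank 10 and Smith normal form diag(1,1,1,1,1,1,1,1,1,2).

Computing H_k = (kernel of ∂_k) / (image of ∂_{k+1}):

  H_1: rank ker ∂_1 − rank ∂_2 = (15 − 5) − 10 = 0, and ∂_2 has invariant factor 2 > 1, so H_1 = Z_2.

(K is a triangulation of the real projective plane RP^2.)

H_1 ≅ Z_2.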